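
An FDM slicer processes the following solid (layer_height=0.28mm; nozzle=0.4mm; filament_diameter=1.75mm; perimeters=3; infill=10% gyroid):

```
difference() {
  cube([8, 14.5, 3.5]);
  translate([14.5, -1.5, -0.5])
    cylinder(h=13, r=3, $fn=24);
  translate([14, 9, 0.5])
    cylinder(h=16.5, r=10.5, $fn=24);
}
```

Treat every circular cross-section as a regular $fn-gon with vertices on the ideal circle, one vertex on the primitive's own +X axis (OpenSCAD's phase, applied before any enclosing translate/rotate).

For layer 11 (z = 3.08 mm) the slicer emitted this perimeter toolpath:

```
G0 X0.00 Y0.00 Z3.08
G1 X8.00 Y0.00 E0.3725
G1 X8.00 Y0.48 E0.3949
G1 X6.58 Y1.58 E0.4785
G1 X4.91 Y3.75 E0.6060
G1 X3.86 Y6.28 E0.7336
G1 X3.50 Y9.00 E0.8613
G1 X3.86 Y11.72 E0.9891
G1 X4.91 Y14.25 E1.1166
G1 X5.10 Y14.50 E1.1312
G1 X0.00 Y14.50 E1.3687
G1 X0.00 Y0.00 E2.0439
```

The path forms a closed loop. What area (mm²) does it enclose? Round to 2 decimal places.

67.78 mm²

Apply the shoelace formula to the sequence of (X, Y) vertices; enclosed area = 67.78 mm².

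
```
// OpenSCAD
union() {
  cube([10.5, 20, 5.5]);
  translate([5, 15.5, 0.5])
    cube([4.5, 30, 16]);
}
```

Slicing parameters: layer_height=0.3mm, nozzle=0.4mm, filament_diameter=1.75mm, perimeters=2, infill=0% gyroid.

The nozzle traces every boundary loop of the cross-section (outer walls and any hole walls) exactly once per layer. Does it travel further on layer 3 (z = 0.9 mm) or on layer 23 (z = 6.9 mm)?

layer 3 (z = 0.9 mm)

Layer 3 (z = 0.9): the cube is present — its section is the full 10.5×20 rectangle (perimeter 61.00 mm); the cube at (5, 15.5) is present — its section is the full 4.5×30 rectangle (perimeter 69.00 mm); Merging all regions: the regions partially overlap (shared area 20.25 mm²), so the edge portions inside another operand are dropped and the merged outline is re-measured after clipping — boundary = 112.00 mm. So its perimeter = 112.00 mm. Layer 23 (z = 6.9): the cube is absent (z outside [0, 5.5]); the cube at (5, 15.5) (footprint 4.5×30) is included at this height (perimeter 69.00 mm); Taking the union: only the 4.5×30 cube at (5, 15.5) is present, so the union is just that shape — boundary = 69.00 mm. So its perimeter = 69.00 mm. Layer 3 is larger (112.00 vs 69.00 mm).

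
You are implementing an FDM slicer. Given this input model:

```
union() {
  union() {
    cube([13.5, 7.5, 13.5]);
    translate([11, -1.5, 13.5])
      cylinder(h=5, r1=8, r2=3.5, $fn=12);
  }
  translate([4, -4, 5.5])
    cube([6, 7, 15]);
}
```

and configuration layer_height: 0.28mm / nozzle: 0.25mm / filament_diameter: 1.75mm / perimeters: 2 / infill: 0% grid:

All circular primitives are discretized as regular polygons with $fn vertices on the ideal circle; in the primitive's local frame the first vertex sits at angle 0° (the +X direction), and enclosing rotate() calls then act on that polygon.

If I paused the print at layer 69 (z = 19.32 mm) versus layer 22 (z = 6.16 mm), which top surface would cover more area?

Layer 69 (z = 19.32): the cube does not reach this height (z outside [0, 13.5]); the cone at (11, -1.5) is not intersected at this z (z outside [13.5, 18.5]); Merging all regions: nothing is present at this height; the 6×7 cube at (4, -4) contributes its full rectangle (area 42.00 mm²); Merging all regions: only the 6×7 cube at (4, -4) is present, so the union is just that shape — area = 42.00 mm². So its area = 42.00 mm². Layer 22 (z = 6.16): the cube is present — its section is the full 13.5×7.5 rectangle (area 101.25 mm²); the cone at (11, -1.5) does not reach this height (z outside [13.5, 18.5]); Merging all regions: only the 13.5×7.5 cube is present, so the union is just that shape — area = 101.25 mm²; the 6×7 cube at (4, -4) contributes its full rectangle (area 42.00 mm²); Merging all regions: the regions partially overlap — summed areas 143.25 mm² minus the doubly-counted overlap 18.00 mm² gives 125.25 mm² — area = 125.25 mm². So its area = 125.25 mm². Layer 22 is larger (125.25 vs 42.00 mm²).

layer 22 (z = 6.16 mm)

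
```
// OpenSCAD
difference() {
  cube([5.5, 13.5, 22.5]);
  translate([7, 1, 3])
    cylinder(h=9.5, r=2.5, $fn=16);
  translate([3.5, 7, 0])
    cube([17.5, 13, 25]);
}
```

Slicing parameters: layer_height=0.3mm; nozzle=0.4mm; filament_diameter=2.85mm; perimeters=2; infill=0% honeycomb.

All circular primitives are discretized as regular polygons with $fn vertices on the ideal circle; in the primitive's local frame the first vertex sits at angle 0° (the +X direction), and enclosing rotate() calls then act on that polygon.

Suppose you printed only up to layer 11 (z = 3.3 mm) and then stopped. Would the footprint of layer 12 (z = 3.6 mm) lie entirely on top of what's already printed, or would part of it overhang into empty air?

entirely on top

Compare the two slices. At z = 3.3: the cube (footprint 5.5×13.5) is included at this height (area 74.25 mm²); the cylinder at (7, 1): section is a regular 16-gon, circumradius r=2.5 (area = (16/2)·2.500²·sin(360°/16) = 19.13 mm²); the 17.5×13 cube at (3.5, 7) contributes its full rectangle (area 227.50 mm²); Subtracting the remaining from the first: starting from the 5.5×13.5 cube (74.25 mm²), the r=2.5 cylinder at (7, 1) partially overlaps it — only the 2.23 mm² overlap (of its 19.13 mm²) is removed, clipping the outline; the 17.5×13 cube at (3.5, 7) partially overlaps it — only the 13.00 mm² overlap (of its 227.50 mm²) is removed, clipping the outline — area = 59.02 mm². At z = 3.6: the 5.5×13.5 cube contributes its full rectangle (area 74.25 mm²); the r=2.5 cylinder at (7, 1) gives a regular 16-gon of circumradius 2.5 (constant along its height) (area = (16/2)·2.500²·sin(360°/16) = 19.13 mm²); the cube at (3.5, 7) is present — its section is the full 17.5×13 rectangle (area 227.50 mm²); Subtracting the remaining from the first: starting from the 5.5×13.5 cube (74.25 mm²), the r=2.5 cylinder at (7, 1) partially overlaps it — only the 2.23 mm² overlap (of its 19.13 mm²) is removed, clipping the outline; the 17.5×13 cube at (3.5, 7) partially overlaps it — only the 13.00 mm² overlap (of its 227.50 mm²) is removed, clipping the outline — area = 59.02 mm². Checking containment: the cross-section at z = 3.6 is a subset of the cross-section at z = 3.3.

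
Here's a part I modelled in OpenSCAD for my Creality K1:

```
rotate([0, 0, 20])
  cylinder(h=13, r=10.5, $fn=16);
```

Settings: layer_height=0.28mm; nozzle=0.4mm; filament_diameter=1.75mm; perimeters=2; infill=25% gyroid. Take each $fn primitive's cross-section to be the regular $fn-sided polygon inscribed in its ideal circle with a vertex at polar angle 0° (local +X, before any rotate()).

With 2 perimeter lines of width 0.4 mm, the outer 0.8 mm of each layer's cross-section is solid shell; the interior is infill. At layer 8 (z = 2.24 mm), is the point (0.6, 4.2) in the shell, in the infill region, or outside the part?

infill

At z = 2.24 mm: the r=10.5 cylinder contributes a regular 16-gon of circumradius 10.5; (rotated 20° about Z; rotation is an isometry so areas/perimeters/island counts are preserved). Overall, the cross-section is a single solid region. Undo the 20° rotation: the query point maps to (2.000, 3.741) in the un-rotated model frame. The nearest boundary edge runs (7.42, 7.42)→(4.02, 9.70); distance from the point to it = 6.08 mm. The point is inside the cross-section and 6.08 mm from the nearest boundary — more than the 0.8 mm shell width (2 × 0.4), so it's in the infill interior.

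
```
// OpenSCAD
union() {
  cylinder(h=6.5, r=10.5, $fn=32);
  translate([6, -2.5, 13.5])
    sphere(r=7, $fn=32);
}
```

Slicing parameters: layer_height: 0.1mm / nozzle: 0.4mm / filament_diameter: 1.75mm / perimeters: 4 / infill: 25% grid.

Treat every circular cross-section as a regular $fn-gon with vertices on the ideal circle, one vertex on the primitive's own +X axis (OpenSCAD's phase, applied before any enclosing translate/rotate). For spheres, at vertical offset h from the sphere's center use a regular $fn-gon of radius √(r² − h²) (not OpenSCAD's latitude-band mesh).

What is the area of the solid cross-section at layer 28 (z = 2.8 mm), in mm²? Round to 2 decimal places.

344.14 mm²

At z = 2.8 mm: the r=10.5 cylinder gives a regular 32-gon of circumradius 10.5 (constant along its height) (area = (32/2)·10.500²·sin(360°/32) = 344.14 mm²); the sphere at (6, -2.5) is absent (|z−center|=10.700 > r=7); Combining (union): only the r=10.5 cylinder is present, so the union is just that shape — area = 344.14 mm². Overall, the cross-section is a single solid region. Net area = 344.14 mm².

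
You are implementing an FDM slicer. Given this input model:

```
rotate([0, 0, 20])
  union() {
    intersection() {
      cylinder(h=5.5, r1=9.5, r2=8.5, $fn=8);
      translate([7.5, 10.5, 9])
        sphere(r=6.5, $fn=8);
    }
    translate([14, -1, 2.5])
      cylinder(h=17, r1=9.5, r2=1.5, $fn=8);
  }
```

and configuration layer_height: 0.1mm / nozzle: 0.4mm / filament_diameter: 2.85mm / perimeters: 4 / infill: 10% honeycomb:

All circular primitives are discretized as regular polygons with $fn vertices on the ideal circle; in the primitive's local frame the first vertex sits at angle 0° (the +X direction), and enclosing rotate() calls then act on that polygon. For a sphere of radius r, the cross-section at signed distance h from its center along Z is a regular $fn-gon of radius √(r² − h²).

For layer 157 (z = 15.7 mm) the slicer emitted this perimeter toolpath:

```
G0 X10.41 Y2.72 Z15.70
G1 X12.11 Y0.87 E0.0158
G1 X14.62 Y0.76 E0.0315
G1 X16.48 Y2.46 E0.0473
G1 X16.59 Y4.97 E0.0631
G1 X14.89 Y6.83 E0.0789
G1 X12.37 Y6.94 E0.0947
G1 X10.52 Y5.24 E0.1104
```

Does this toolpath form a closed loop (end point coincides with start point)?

Start point (G0): (10.41, 2.72). End point (last G1): the path does not return to the start — open.

no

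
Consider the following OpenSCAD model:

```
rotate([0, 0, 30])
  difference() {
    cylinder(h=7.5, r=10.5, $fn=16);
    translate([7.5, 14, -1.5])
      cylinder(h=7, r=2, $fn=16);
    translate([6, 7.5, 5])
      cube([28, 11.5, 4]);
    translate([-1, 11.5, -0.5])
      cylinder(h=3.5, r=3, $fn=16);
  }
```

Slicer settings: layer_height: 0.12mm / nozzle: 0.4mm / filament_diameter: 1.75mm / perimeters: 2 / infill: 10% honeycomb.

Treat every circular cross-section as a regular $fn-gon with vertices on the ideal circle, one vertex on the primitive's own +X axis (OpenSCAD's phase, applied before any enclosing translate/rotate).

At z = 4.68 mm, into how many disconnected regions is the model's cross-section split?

At z = 4.68 mm: the cylinder: section is a regular 16-gon, circumradius r=10.5; the cylinder at (7.5, 14): section is a regular 16-gon, circumradius r=2; the cube at (6, 7.5) does not reach this height (z outside [5, 9]); the cylinder at (-1, 11.5) does not reach this height (z outside [-0.5, 3]); After the difference (first − rest): starting from the r=10.5 cylinder, the r=2 cylinder at (7.5, 14) misses the remaining region (no effect) — 1 connected region; (rotated 30° about Z; rotation is an isometry so areas/perimeters/island counts are preserved). The result has 1 disconnected region.

1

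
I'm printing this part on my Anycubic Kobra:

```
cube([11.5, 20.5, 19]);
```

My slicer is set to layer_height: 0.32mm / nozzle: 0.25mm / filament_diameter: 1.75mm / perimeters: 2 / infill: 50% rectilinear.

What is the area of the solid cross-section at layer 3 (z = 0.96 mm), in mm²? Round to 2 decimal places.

At z = 0.96 mm: the cube (footprint 11.5×20.5) is included at this height (area 235.75 mm²). Overall, the cross-section is a single solid region. Net area = 235.75 mm².

235.75 mm²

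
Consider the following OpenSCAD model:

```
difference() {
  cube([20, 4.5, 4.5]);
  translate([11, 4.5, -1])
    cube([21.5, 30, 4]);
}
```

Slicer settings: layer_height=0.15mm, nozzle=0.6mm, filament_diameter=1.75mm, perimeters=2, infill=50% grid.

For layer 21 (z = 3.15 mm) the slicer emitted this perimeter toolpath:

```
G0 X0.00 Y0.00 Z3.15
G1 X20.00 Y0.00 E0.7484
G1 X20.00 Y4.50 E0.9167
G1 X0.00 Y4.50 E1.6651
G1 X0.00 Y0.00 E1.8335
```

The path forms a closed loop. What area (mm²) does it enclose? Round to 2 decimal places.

Apply the shoelace formula to the sequence of (X, Y) vertices; enclosed area = 90.00 mm².

90.00 mm²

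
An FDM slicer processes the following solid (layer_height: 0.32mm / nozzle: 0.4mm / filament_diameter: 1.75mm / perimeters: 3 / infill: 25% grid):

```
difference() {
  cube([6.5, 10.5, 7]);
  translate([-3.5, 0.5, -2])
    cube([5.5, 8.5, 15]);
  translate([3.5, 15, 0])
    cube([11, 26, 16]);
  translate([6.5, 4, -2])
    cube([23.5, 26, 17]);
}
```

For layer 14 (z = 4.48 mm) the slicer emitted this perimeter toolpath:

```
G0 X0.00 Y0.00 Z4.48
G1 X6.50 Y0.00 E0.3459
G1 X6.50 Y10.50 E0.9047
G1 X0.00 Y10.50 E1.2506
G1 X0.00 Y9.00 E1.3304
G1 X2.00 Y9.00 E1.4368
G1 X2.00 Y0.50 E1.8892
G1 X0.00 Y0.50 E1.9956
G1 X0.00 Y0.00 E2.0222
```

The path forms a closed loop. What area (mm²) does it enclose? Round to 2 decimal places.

Apply the shoelace formula to the sequence of (X, Y) vertices; enclosed area = 51.25 mm².

51.25 mm²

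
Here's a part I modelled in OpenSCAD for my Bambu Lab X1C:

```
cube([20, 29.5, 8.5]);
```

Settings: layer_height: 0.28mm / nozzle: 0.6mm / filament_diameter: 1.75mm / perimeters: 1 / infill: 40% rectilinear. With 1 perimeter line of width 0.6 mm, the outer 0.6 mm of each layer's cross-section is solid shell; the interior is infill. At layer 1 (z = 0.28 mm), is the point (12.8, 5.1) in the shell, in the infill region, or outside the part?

At z = 0.28 mm: the 20×29.5 cube contributes its full rectangle. Overall, the cross-section is a single solid region. The nearest boundary edge runs (0.00, 0.00)→(20.00, 0.00); distance from the point to it = 5.10 mm. The point is inside the cross-section and 5.10 mm from the nearest boundary — more than the 0.6 mm shell width (1 × 0.6), so it's in the infill interior.

infill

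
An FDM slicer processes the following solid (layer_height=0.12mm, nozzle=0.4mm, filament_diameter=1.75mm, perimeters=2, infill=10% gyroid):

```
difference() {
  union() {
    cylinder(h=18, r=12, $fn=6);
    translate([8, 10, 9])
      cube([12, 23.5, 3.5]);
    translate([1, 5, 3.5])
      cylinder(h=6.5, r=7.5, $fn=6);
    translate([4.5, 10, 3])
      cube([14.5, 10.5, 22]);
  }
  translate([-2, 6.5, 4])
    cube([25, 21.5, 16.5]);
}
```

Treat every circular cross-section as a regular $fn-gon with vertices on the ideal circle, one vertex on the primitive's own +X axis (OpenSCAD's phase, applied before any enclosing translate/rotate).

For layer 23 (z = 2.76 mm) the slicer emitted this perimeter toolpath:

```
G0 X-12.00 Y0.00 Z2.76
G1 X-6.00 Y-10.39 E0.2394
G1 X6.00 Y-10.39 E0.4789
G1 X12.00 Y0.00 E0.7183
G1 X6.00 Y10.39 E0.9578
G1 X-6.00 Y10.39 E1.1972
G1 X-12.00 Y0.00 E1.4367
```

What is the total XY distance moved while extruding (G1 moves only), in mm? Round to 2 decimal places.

71.99 mm

Sum the Euclidean lengths of each G1 segment: total = 71.99 mm.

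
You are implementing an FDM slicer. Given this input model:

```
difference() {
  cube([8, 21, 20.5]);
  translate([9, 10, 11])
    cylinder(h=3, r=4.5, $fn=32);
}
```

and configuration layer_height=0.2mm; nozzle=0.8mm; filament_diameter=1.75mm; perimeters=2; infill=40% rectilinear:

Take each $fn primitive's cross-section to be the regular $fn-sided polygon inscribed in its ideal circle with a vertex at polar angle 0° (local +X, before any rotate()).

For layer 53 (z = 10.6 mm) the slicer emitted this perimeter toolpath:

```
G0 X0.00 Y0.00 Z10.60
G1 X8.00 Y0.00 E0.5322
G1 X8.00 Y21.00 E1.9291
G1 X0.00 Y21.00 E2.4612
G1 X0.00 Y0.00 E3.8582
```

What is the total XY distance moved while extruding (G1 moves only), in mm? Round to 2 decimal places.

58.00 mm

Sum the Euclidean lengths of each G1 segment: total = 58.00 mm.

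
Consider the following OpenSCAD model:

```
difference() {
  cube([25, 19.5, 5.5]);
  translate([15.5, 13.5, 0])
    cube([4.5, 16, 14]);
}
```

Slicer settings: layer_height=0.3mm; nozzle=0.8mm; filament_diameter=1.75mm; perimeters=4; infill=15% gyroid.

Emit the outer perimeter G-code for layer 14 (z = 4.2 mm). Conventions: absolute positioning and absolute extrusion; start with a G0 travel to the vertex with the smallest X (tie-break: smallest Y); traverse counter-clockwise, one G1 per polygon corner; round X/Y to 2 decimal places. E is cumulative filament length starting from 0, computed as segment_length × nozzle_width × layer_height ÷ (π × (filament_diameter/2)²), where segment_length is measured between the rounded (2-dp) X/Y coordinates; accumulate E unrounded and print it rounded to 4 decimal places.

At z = 4.2 mm: the cube is present — its section is the full 25×19.5 rectangle; the cube at (15.5, 13.5) (footprint 4.5×16) is included at this height; Taking the first minus the rest: starting from the 25×19.5 cube, the 4.5×16 cube at (15.5, 13.5) partially overlaps it — only the 27.00 mm² overlap (of its 72.00 mm²) is removed, clipping the outline — 1 connected region. The outline is a single polygon with 8 vertices. Extrusion per mm of travel: 0.8 × 0.3 / (π × 0.875²) = 0.099780. Accumulating E over each segment gives final E = 10.0778.

G0 X0.00 Y0.00 Z4.20
G1 X25.00 Y0.00 E2.4945
G1 X25.00 Y19.50 E4.4402
G1 X20.00 Y19.50 E4.9391
G1 X20.00 Y13.50 E5.5378
G1 X15.50 Y13.50 E5.9868
G1 X15.50 Y19.50 E6.5855
G1 X0.00 Y19.50 E8.1321
G1 X0.00 Y0.00 E10.0778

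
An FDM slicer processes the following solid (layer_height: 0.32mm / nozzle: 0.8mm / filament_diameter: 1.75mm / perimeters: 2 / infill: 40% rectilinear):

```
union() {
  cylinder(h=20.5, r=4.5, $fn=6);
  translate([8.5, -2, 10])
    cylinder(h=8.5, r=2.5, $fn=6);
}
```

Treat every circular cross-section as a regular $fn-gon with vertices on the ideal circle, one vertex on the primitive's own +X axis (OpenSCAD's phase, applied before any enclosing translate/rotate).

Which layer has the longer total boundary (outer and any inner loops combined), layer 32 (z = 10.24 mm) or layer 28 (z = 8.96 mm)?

layer 32 (z = 10.24 mm)

Layer 32 (z = 10.24): the cylinder: section is a regular 6-gon, circumradius r=4.5 (perimeter = 2·6·4.500·sin(180°/6) = 27.00 mm); the r=2.5 cylinder at (8.5, -2) contributes a regular 6-gon of circumradius 2.5 (perimeter = 2·6·2.500·sin(180°/6) = 15.00 mm); Taking the union: the 2 present regions are separate (no shared area or edge), so areas and boundary lengths simply add and each stays a separate island — boundary = 42.00 mm. So its perimeter = 42.00 mm. Layer 28 (z = 8.96): the cylinder: section is a regular 6-gon, circumradius r=4.5 (perimeter = 2·6·4.500·sin(180°/6) = 27.00 mm); the cylinder at (8.5, -2) is not intersected at this z (z outside [10, 18.5]); Taking the union: only the r=4.5 cylinder is present, so the union is just that shape — boundary = 27.00 mm. So its perimeter = 27.00 mm. Layer 32 is larger (42.00 vs 27.00 mm).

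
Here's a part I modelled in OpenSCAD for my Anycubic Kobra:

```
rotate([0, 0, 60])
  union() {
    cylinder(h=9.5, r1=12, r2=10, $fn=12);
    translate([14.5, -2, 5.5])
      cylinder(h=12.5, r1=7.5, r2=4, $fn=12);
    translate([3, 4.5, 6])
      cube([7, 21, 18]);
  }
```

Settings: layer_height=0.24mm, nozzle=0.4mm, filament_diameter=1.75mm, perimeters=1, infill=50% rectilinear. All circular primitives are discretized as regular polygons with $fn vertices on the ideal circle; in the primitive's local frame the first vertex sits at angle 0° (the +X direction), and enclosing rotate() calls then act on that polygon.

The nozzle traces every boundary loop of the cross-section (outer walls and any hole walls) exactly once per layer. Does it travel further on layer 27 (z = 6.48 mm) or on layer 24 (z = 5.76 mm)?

Layer 27 (z = 6.48): the cone contributes a regular 12-gon of circumradius 10.636 (interpolated between r1=12 and r2=10 at t=0.682) (perimeter = 2·12·10.636·sin(180°/12) = 66.07 mm); the cone at (14.5, -2) (r1=7.5→r2=4) has section circumradius 7.226 here — a regular 12-gon (perimeter = 2·12·7.226·sin(180°/12) = 44.88 mm); the 7×21 cube at (3, 4.5) contributes its full rectangle (perimeter 56.00 mm); Taking the union: the regions partially overlap (shared area 40.31 mm²), so the edge portions inside another operand are dropped and the merged outline is re-measured after clipping — boundary = 126.62 mm; (rotated 60° about Z; rotation is an isometry so areas/perimeters/island counts are preserved). So its perimeter = 126.62 mm. Layer 24 (z = 5.76): the cone contributes a regular 12-gon of circumradius 10.787 (interpolated between r1=12 and r2=10 at t=0.606) (perimeter = 2·12·10.787·sin(180°/12) = 67.01 mm); the cone at (14.5, -2) (r1=7.5→r2=4) has section circumradius 7.427 here — a regular 12-gon (perimeter = 2·12·7.427·sin(180°/12) = 46.14 mm); the cube at (3, 4.5) is absent (z outside [6, 24]); Merging all regions: the regions partially overlap (shared area 21.33 mm²), so the edge portions inside another operand are dropped and the merged outline is re-measured after clipping — boundary = 91.93 mm; (whole slice rotated 60° about Z — lengths, areas and connectivity unchanged). So its perimeter = 91.93 mm. Layer 27 is larger (126.62 vs 91.93 mm).

layer 27 (z = 6.48 mm)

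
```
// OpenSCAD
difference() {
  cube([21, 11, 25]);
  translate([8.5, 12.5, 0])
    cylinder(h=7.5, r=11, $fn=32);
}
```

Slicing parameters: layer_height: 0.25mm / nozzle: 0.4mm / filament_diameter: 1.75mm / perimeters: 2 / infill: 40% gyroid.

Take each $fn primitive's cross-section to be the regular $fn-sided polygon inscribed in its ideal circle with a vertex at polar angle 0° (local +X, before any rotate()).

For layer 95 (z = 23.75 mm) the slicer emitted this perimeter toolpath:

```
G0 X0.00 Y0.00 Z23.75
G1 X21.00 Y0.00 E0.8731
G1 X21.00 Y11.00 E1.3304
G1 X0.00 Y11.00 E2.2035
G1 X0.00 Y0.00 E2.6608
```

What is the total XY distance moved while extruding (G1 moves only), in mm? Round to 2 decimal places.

Sum the Euclidean lengths of each G1 segment: total = 64.00 mm.

64.00 mm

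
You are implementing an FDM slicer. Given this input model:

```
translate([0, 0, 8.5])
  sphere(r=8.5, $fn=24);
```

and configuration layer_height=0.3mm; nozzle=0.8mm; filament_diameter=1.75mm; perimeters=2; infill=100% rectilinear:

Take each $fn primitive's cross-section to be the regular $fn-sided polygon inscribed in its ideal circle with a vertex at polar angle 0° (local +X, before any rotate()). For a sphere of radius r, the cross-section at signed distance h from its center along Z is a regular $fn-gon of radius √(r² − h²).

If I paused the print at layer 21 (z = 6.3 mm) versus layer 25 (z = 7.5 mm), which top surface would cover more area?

layer 25 (z = 7.5 mm)

Layer 21 (z = 6.3): the sphere: section is a regular 24-gon, circumradius = √(r²−h²) = √(8.5²−2.2²) = 8.210 (area = (24/2)·8.210²·sin(360°/24) = 209.36 mm²). So its area = 209.36 mm². Layer 25 (z = 7.5): the sphere: section is a regular 24-gon, circumradius = √(r²−h²) = √(8.5²−1²) = 8.441 (area = (24/2)·8.441²·sin(360°/24) = 221.29 mm²). So its area = 221.29 mm². Layer 25 is larger (221.29 vs 209.36 mm²).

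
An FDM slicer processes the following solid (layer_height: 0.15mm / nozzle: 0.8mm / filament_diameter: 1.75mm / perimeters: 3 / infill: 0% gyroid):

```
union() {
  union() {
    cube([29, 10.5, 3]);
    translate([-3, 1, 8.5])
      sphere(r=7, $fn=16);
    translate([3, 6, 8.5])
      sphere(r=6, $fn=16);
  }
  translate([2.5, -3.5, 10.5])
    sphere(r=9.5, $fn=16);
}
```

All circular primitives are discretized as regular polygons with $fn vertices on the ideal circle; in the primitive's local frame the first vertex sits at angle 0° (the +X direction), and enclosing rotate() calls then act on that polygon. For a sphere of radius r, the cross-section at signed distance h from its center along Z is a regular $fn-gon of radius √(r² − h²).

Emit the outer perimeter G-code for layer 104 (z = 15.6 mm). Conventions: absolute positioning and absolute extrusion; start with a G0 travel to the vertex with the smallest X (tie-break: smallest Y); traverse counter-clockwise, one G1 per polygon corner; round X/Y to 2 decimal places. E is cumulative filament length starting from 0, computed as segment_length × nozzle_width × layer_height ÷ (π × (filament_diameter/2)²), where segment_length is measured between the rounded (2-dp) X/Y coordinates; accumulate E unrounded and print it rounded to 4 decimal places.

At z = 15.6 mm: the cube is absent (z outside [0, 3]); the sphere at (-3, 1) does not reach this height (|z−center|=7.100 > r=7); the sphere at (3, 6) is not intersected at this z (|z−center|=7.100 > r=6); Taking the union: nothing is present at this height; the r=9.5 sphere at (2.5, -3.5) slices to a regular 16-gon of circumradius 8.015 (√(r²−h²) with h=5.1 from center); Merging all regions: only the r=9.5 sphere at (2.5, -3.5) is present, so the union is just that shape — 1 connected region. The outline is a single polygon with 16 vertices. Extrusion per mm of travel: 0.8 × 0.15 / (π × 0.875²) = 0.049890. Accumulating E over each segment gives final E = 2.4957.

G0 X-5.51 Y-3.50 Z15.60
G1 X-4.90 Y-6.57 E0.1562
G1 X-3.17 Y-9.17 E0.3120
G1 X-0.57 Y-10.90 E0.4678
G1 X2.50 Y-11.51 E0.6239
G1 X5.57 Y-10.90 E0.7801
G1 X8.17 Y-9.17 E0.9359
G1 X9.90 Y-6.57 E1.0917
G1 X10.51 Y-3.50 E1.2478
G1 X9.90 Y-0.43 E1.4040
G1 X8.17 Y2.17 E1.5598
G1 X5.57 Y3.90 E1.7156
G1 X2.50 Y4.51 E1.8718
G1 X-0.57 Y3.90 E2.0279
G1 X-3.17 Y2.17 E2.1837
G1 X-4.90 Y-0.43 E2.3395
G1 X-5.51 Y-3.50 E2.4957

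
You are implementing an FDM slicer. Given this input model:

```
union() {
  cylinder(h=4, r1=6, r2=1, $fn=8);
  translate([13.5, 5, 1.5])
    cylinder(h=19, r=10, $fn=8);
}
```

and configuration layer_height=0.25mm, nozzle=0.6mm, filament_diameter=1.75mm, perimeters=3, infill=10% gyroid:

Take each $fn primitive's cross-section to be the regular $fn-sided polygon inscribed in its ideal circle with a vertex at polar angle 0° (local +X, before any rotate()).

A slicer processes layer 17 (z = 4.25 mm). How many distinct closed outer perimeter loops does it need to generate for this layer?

At z = 4.25 mm: the cone does not reach this height (z outside [0, 4]); the r=10 cylinder at (13.5, 5) gives a regular 8-gon of circumradius 10 (constant along its height); Combining (union): only the r=10 cylinder at (13.5, 5) is present, so the union is just that shape — 1 connected region. The result has 1 disconnected region.

1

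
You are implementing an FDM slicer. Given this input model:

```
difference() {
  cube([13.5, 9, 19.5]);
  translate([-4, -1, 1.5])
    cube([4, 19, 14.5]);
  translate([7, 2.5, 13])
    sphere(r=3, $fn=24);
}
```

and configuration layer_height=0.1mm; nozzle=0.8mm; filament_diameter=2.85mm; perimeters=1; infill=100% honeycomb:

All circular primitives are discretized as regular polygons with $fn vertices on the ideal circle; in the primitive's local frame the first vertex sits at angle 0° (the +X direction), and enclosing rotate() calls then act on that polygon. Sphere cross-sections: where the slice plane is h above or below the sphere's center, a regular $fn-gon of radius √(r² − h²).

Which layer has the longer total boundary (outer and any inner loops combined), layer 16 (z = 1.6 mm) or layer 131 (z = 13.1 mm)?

layer 131 (z = 13.1 mm)

Layer 16 (z = 1.6): the cube is present — its section is the full 13.5×9 rectangle (perimeter 45.00 mm); the cube at (-4, -1) (footprint 4×19) is included at this height (perimeter 46.00 mm); the sphere at (7, 2.5) is absent (|z−center|=11.400 > r=3); After the difference (first − rest): starting from the 13.5×9 cube, the 4×19 cube at (-4, -1) misses the remaining region (no effect) — boundary = 45.00 mm. So its perimeter = 45.00 mm. Layer 131 (z = 13.1): the cube is present — its section is the full 13.5×9 rectangle (perimeter 45.00 mm); the cube at (-4, -1) (footprint 4×19) is included at this height (perimeter 46.00 mm); the r=3 sphere at (7, 2.5) slices to a regular 24-gon of circumradius 2.998 (√(r²−h²) with h=0.1 from center) (perimeter = 2·24·2.998·sin(180°/24) = 18.79 mm); Subtracting the remaining from the first: starting from the 13.5×9 cube, the 4×19 cube at (-4, -1) misses the remaining region (no effect); the r=3 sphere at (7, 2.5) partially overlaps it — only the 26.86 mm² overlap (of its 27.92 mm²) is removed, clipping the outline — boundary = 57.09 mm. So its perimeter = 57.09 mm. Layer 131 is larger (57.09 vs 45.00 mm).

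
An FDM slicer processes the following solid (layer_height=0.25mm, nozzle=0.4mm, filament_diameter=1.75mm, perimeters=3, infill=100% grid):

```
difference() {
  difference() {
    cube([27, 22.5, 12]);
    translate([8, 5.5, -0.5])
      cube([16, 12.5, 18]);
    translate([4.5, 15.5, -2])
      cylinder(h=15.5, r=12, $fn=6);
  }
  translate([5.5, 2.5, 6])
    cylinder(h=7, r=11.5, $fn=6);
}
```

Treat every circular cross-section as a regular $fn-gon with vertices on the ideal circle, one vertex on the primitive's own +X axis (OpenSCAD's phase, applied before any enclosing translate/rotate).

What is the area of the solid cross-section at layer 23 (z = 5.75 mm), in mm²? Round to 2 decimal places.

241.43 mm²

At z = 5.75 mm: the 27×22.5 cube contributes its full rectangle (area 607.50 mm²); the 16×12.5 cube at (8, 5.5) contributes its full rectangle (area 200.00 mm²); the cylinder at (4.5, 15.5): section is a regular 6-gon, circumradius r=12 (area = (6/2)·12.000²·sin(360°/6) = 374.12 mm²); Taking the first minus the rest: starting from the 27×22.5 cube (607.50 mm²), the 16×12.5 cube at (8, 5.5) lies wholly inside it (removes its full 200.00 mm² and its 57.00 mm outline becomes a hole wall); the r=12 cylinder at (4.5, 15.5) partially overlaps it — only the 166.07 mm² overlap (of its 374.12 mm²) is removed, clipping the outline — area = 241.43 mm²; the cylinder at (5.5, 2.5) is absent (z outside [6, 13]); Taking the first minus the rest: none of the subtracted shapes is present at this height, so that combined region is unchanged — area = 241.43 mm². Overall, the cross-section is a single solid region. Net area = 241.43 mm².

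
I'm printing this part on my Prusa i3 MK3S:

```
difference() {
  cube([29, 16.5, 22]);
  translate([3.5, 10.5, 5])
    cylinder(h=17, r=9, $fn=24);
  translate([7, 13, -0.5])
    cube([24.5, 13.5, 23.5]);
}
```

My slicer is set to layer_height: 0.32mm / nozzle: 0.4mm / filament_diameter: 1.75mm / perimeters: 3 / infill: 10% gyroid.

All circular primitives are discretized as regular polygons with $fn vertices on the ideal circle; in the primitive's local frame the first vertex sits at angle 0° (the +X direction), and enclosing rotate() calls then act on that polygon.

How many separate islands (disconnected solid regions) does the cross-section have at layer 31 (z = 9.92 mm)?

1

At z = 9.92 mm: the cube (footprint 29×16.5) is included at this height; the r=9 cylinder at (3.5, 10.5) contributes a regular 24-gon of circumradius 9; the 24.5×13.5 cube at (7, 13) contributes its full rectangle; Subtracting the remaining from the first: starting from the 29×16.5 cube, the r=9 cylinder at (3.5, 10.5) partially overlaps it — only the 163.72 mm² overlap (of its 251.57 mm²) is removed, clipping the outline; the 24.5×13.5 cube at (7, 13) partially overlaps it — only the 62.01 mm² overlap (of its 330.75 mm²) is removed, clipping the outline — 1 connected region. Overall, the cross-section is a single solid region. Island count = 1.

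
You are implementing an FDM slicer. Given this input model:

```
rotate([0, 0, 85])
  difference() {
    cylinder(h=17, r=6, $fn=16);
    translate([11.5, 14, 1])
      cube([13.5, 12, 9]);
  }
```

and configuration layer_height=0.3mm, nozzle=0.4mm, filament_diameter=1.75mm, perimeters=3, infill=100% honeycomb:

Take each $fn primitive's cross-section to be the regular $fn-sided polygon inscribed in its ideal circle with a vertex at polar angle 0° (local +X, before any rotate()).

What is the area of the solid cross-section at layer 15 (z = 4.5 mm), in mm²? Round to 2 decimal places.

At z = 4.5 mm: the r=6 cylinder gives a regular 16-gon of circumradius 6 (constant along its height) (area = (16/2)·6.000²·sin(360°/16) = 110.21 mm²); the 13.5×12 cube at (11.5, 14) contributes its full rectangle (area 162.00 mm²); Taking the first minus the rest: starting from the r=6 cylinder (110.21 mm²), the 13.5×12 cube at (11.5, 14) misses the remaining region (no effect) — area = 110.21 mm²; (whole slice rotated 85° about Z — lengths, areas and connectivity unchanged). Overall, the cross-section is a single solid region. Net area = 110.21 mm².

110.21 mm²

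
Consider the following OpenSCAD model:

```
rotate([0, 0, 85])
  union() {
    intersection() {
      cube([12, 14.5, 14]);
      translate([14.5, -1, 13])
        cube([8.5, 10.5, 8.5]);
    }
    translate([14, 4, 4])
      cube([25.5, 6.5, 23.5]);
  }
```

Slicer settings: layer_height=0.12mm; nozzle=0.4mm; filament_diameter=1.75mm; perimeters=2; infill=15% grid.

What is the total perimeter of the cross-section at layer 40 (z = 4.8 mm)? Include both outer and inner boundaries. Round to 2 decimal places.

At z = 4.8 mm: the 12×14.5 cube contributes its full rectangle (perimeter 53.00 mm); the cube at (14.5, -1) does not reach this height (z outside [13, 21.5]); Keeping only the common overlap: at least one operand is absent at this height, so nothing remains; the cube at (14, 4) (footprint 25.5×6.5) is included at this height (perimeter 64.00 mm); Merging all regions: only the 25.5×6.5 cube at (14, 4) is present, so the union is just that shape — boundary = 64.00 mm; (rotated 85° about Z; rotation is an isometry so areas/perimeters/island counts are preserved). Overall, the cross-section is a single solid region. Total boundary length (outer) = 64.00 mm.

64.00 mm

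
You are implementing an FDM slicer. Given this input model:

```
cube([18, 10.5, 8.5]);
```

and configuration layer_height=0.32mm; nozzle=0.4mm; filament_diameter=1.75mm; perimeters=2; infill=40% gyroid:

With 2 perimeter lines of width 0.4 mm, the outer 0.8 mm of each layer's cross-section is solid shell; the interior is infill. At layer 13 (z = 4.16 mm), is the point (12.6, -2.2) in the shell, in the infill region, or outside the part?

At z = 4.16 mm: the cube is present — its section is the full 18×10.5 rectangle. Overall, the cross-section is a single solid region. The nearest boundary edge runs (0.00, 0.00)→(18.00, 0.00); distance from the point to it = 2.20 mm. The point is not inside any of the regions above, so it lies outside the cross-section (2.20 mm from the nearest boundary).

outside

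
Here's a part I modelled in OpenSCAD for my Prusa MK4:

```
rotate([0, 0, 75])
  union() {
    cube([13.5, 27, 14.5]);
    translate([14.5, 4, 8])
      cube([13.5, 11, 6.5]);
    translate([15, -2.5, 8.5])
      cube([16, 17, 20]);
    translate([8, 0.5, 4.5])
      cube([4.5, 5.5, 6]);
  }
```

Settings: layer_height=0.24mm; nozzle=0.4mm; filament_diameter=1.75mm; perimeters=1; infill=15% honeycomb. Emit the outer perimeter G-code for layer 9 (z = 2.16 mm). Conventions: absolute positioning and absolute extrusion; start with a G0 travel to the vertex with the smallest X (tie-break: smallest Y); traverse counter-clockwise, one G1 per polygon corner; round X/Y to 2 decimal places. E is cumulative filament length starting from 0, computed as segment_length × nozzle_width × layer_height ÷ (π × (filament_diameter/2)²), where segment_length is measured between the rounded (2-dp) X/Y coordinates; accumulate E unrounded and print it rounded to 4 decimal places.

At z = 2.16 mm: the cube is present — its section is the full 13.5×27 rectangle; the cube at (14.5, 4) is absent (z outside [8, 14.5]); the cube at (15, -2.5) is not intersected at this z (z outside [8.5, 28.5]); the cube at (8, 0.5) is not intersected at this z (z outside [4.5, 10.5]); Merging all regions: only the 13.5×27 cube is present, so the union is just that shape — 1 connected region; (whole slice rotated 75° about Z — lengths, areas and connectivity unchanged). The outline is a single polygon with 4 vertices. Extrusion per mm of travel: 0.4 × 0.24 / (π × 0.875²) = 0.039912. Accumulating E over each segment gives final E = 3.2328.

G0 X-26.08 Y6.99 Z2.16
G1 X0.00 Y0.00 E1.0776
G1 X3.49 Y13.04 E1.6164
G1 X-22.59 Y20.03 E2.6941
G1 X-26.08 Y6.99 E3.2328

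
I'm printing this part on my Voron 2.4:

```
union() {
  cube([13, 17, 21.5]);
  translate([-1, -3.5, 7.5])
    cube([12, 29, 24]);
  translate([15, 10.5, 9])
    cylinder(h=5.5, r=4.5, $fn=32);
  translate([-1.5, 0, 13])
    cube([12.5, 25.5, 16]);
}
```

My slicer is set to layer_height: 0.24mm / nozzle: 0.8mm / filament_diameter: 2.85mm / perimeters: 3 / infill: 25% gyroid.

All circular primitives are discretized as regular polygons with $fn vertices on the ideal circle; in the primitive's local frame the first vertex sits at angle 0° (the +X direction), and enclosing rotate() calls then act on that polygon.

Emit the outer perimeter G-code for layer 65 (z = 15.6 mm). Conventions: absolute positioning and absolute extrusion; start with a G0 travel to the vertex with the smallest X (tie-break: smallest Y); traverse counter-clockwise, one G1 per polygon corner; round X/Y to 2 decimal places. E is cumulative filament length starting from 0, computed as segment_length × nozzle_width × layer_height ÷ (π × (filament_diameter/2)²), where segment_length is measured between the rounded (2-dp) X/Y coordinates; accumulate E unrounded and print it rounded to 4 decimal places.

G0 X-1.50 Y0.00 Z15.60
G1 X-1.00 Y0.00 E0.0150
G1 X-1.00 Y-3.50 E0.1204
G1 X11.00 Y-3.50 E0.4816
G1 X11.00 Y0.00 E0.5869
G1 X13.00 Y0.00 E0.6471
G1 X13.00 Y17.00 E1.1587
G1 X11.00 Y17.00 E1.2189
G1 X11.00 Y25.50 E1.4747
G1 X-1.50 Y25.50 E1.8510
G1 X-1.50 Y0.00 E2.6184

At z = 15.6 mm: the cube is present — its section is the full 13×17 rectangle; the cube at (-1, -3.5) is present — its section is the full 12×29 rectangle; the cylinder at (15, 10.5) does not reach this height (z outside [9, 14.5]); the cube at (-1.5, 0) is present — its section is the full 12.5×25.5 rectangle; Combining (union): the regions partially overlap (shared area 493.00 mm²), so overlapping operands fuse into one piece — 1 connected region. The outline is a single polygon with 10 vertices. Extrusion per mm of travel: 0.8 × 0.24 / (π × 1.425²) = 0.030097. Accumulating E over each segment gives final E = 2.6184.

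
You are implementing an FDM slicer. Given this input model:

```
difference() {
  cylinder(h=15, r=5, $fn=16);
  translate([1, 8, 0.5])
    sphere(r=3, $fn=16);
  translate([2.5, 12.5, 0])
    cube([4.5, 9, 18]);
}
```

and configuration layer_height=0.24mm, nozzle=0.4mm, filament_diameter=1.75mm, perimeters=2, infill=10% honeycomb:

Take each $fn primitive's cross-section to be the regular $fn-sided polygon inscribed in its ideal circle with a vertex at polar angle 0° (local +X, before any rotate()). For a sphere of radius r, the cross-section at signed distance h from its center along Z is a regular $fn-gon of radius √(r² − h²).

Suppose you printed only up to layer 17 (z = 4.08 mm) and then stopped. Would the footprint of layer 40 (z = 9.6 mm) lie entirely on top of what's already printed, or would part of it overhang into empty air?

Compare the two slices. At z = 4.08: the r=5 cylinder contributes a regular 16-gon of circumradius 5 (area = (16/2)·5.000²·sin(360°/16) = 76.54 mm²); the sphere at (1, 8) is not intersected at this z (|z−center|=3.580 > r=3); the cube at (2.5, 12.5) (footprint 4.5×9) is included at this height (area 40.50 mm²); Taking the first minus the rest: starting from the r=5 cylinder (76.54 mm²), the 4.5×9 cube at (2.5, 12.5) misses the remaining region (no effect) — area = 76.54 mm². At z = 9.6: the r=5 cylinder gives a regular 16-gon of circumradius 5 (constant along its height) (area = (16/2)·5.000²·sin(360°/16) = 76.54 mm²); the sphere at (1, 8) is absent (|z−center|=9.100 > r=3); the 4.5×9 cube at (2.5, 12.5) contributes its full rectangle (area 40.50 mm²); Subtracting the remaining from the first: starting from the r=5 cylinder (76.54 mm²), the 4.5×9 cube at (2.5, 12.5) misses the remaining region (no effect) — area = 76.54 mm². Checking containment: the cross-section at z = 9.6 is a subset of the cross-section at z = 4.08.

entirely on top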